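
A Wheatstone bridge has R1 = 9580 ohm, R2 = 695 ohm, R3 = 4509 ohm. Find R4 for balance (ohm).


At balance: R1*R4 = R2*R3, so R4 = R2*R3/R1.
R4 = 695 * 4509 / 9580
R4 = 3133755 / 9580
R4 = 327.11 ohm

327.11 ohm


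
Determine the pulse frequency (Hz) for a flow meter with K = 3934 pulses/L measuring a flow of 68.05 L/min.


Frequency = K * Q / 60 (converting L/min to L/s).
f = 3934 * 68.05 / 60
f = 267708.7 / 60
f = 4461.81 Hz

4461.81 Hz


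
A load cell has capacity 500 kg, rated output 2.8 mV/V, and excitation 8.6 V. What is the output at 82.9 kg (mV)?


Vout = rated_output * Vex * (load / capacity).
Vout = 2.8 * 8.6 * (82.9 / 500)
Vout = 2.8 * 8.6 * 0.1658
Vout = 3.992 mV

3.992 mV


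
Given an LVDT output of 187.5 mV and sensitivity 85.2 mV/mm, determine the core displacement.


Displacement = Vout / sensitivity.
d = 187.5 / 85.2
d = 2.201 mm

2.201 mm


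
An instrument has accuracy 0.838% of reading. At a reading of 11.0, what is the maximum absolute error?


Absolute error = (accuracy% / 100) * reading.
Error = (0.838 / 100) * 11.0
Error = 0.00838 * 11.0
Error = 0.0922

0.0922


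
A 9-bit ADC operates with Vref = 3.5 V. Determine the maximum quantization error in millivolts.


The maximum quantization error is +/- LSB/2.
LSB = Vref / 2^n = 3.5 / 512 = 0.00683594 V
Max error = LSB / 2 = 0.00683594 / 2 = 0.00341797 V
Max error = 3.418 mV

3.418 mV


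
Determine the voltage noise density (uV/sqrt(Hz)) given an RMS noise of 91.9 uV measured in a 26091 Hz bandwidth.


Noise spectral density = Vrms / sqrt(BW).
NSD = 91.9 / sqrt(26091)
NSD = 91.9 / 161.5271
NSD = 0.5689 uV/sqrt(Hz)

0.5689 uV/sqrt(Hz)


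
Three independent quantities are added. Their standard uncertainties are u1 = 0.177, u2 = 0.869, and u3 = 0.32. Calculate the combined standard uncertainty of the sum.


For a sum of independent quantities, uc = sqrt(u1^2 + u2^2 + u3^2).
uc = sqrt(0.177^2 + 0.869^2 + 0.32^2)
uc = sqrt(0.031329 + 0.755161 + 0.1024)
uc = 0.9428

0.9428


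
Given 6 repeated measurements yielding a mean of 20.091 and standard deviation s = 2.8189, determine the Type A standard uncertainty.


The standard uncertainty for Type A evaluation is u = s / sqrt(n).
u = 2.8189 / sqrt(6)
u = 2.8189 / 2.4495
u = 1.1508

1.1508


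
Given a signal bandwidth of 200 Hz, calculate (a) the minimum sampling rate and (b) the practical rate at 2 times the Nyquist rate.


By Nyquist theorem, fs_min = 2 * fmax.
fs_min = 2 * 200 = 400 Hz
Practical rate = 2 * fs_min = 2 * 400 = 800 Hz

fs_min = 400 Hz, fs_practical = 800 Hz


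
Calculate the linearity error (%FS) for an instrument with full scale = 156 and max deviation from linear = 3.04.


Linearity error = (max deviation / full scale) * 100%.
Linearity = (3.04 / 156) * 100
Linearity = 1.949 %FS

1.949 %FS


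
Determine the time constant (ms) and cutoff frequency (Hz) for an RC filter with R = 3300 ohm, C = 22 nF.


Time constant: tau = R * C.
tau = 3300 * 2.20e-08 = 7.26e-05 s
tau = 0.0726 ms
Cutoff frequency: fc = 1 / (2*pi*R*C).
fc = 1 / (2*pi*7.26e-05) = 2192.22 Hz

tau = 0.0726 ms, fc = 2192.22 Hz


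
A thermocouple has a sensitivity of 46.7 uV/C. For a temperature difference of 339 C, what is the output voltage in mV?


The thermocouple output V = sensitivity * dT.
V = 46.7 uV/C * 339 C
V = 15831.3 uV
V = 15.831 mV

15.831 mV


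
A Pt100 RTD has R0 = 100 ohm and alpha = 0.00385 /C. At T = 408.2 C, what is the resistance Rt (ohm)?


The RTD equation: Rt = R0 * (1 + alpha * T).
Rt = 100 * (1 + 0.00385 * 408.2)
Rt = 100 * (1 + 1.57157)
Rt = 100 * 2.57157
Rt = 257.157 ohm

257.157 ohm


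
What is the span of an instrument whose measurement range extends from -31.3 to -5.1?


Span = upper range - lower range.
Span = -5.1 - (-31.3)
Span = 26.2

26.2


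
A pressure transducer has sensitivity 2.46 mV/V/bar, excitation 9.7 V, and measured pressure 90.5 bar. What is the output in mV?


Output = sensitivity * Vex * P.
Vout = 2.46 * 9.7 * 90.5
Vout = 23.862 * 90.5
Vout = 2159.51 mV

2159.51 mV


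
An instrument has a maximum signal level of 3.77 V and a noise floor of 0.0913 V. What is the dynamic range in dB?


Dynamic range = 20 * log10(Vmax / Vnoise).
DR = 20 * log10(3.77 / 0.0913)
DR = 20 * log10(41.29)
DR = 32.32 dB

32.32 dB


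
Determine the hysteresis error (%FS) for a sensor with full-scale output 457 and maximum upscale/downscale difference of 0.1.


Hysteresis = (max difference / full scale) * 100%.
H = (0.1 / 457) * 100
H = 0.022 %FS

0.022 %FS


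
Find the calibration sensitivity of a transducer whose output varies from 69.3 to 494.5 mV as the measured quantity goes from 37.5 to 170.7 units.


Sensitivity = (y2 - y1) / (x2 - x1).
S = (494.5 - 69.3) / (170.7 - 37.5)
S = 425.2 / 133.2
S = 3.1922 mV/unit

3.1922 mV/unit


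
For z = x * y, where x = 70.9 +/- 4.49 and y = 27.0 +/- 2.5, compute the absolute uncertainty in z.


For a product z = x*y, the relative uncertainty is:
uz/z = sqrt((ux/x)^2 + (uy/y)^2)
Relative uncertainties: ux/x = 4.49/70.9 = 0.063329
uy/y = 2.5/27.0 = 0.092593
z = 70.9 * 27.0 = 1914.3
uz = 1914.3 * sqrt(0.063329^2 + 0.092593^2) = 214.742

214.742


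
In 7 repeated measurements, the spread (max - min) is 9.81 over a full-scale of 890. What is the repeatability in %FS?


Repeatability = (spread / full scale) * 100%.
R = (9.81 / 890) * 100
R = 1.102 %FS

1.102 %FS


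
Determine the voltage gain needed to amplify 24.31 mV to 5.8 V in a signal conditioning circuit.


Gain = Vout / Vin (converting to same units).
G = 5.8 V / 24.31 mV
G = 5800.0 mV / 24.31 mV
G = 238.58

238.58


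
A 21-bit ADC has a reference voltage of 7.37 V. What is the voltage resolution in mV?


The resolution (LSB) of an ADC is Vref / 2^n.
LSB = 7.37 / 2^21
LSB = 7.37 / 2097152
LSB = 3.51e-06 V = 0.00351429 mV

0.00351429 mV


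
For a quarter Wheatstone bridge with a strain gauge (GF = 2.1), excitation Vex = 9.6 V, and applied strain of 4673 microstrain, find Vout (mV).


Quarter bridge output: Vout = (GF * epsilon * Vex) / 4.
Vout = (2.1 * 4673e-6 * 9.6) / 4
Vout = 0.09420768 / 4 V
Vout = 0.02355192 V = 23.5519 mV

23.5519 mV


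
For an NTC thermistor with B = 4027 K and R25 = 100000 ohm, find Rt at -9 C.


NTC thermistor equation: Rt = R25 * exp(B * (1/T - 1/T25)).
T in Kelvin: 264.15 K, T25 = 298.15 K
1/T - 1/T25 = 1/264.15 - 1/298.15 = 0.00043171
B * (1/T - 1/T25) = 4027 * 0.00043171 = 1.7385
Rt = 100000 * exp(1.7385) = 568881.3 ohm

568881.3 ohm


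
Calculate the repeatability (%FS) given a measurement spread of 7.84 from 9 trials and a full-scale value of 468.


Repeatability = (spread / full scale) * 100%.
R = (7.84 / 468) * 100
R = 1.675 %FS

1.675 %FS


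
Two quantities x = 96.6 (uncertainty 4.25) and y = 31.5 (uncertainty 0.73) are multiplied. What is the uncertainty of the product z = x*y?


For a product z = x*y, the relative uncertainty is:
uz/z = sqrt((ux/x)^2 + (uy/y)^2)
Relative uncertainties: ux/x = 4.25/96.6 = 0.043996
uy/y = 0.73/31.5 = 0.023175
z = 96.6 * 31.5 = 3042.9
uz = 3042.9 * sqrt(0.043996^2 + 0.023175^2) = 151.312

151.312


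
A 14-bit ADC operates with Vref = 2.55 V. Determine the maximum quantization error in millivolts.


The maximum quantization error is +/- LSB/2.
LSB = Vref / 2^n = 2.55 / 16384 = 0.00015564 V
Max error = LSB / 2 = 0.00015564 / 2 = 7.782e-05 V
Max error = 0.0778 mV

0.0778 mV


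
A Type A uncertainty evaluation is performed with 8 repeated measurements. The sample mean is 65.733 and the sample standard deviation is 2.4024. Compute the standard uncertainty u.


The standard uncertainty for Type A evaluation is u = s / sqrt(n).
u = 2.4024 / sqrt(8)
u = 2.4024 / 2.8284
u = 0.8494

0.8494


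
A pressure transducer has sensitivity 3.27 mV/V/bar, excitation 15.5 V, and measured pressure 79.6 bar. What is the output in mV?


Output = sensitivity * Vex * P.
Vout = 3.27 * 15.5 * 79.6
Vout = 50.685 * 79.6
Vout = 4034.53 mV

4034.53 mV


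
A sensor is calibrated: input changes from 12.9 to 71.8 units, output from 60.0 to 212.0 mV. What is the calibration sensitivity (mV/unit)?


Sensitivity = (y2 - y1) / (x2 - x1).
S = (212.0 - 60.0) / (71.8 - 12.9)
S = 152.0 / 58.9
S = 2.5806 mV/unit

2.5806 mV/unit


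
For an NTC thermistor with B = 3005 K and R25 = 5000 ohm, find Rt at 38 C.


NTC thermistor equation: Rt = R25 * exp(B * (1/T - 1/T25)).
T in Kelvin: 311.15 K, T25 = 298.15 K
1/T - 1/T25 = 1/311.15 - 1/298.15 = -0.00014013
B * (1/T - 1/T25) = 3005 * -0.00014013 = -0.4211
Rt = 5000 * exp(-0.4211) = 3281.6 ohm

3281.6 ohm


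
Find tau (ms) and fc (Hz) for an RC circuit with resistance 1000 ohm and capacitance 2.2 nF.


Time constant: tau = R * C.
tau = 1000 * 2.20e-09 = 2.2e-06 s
tau = 0.0022 ms
Cutoff frequency: fc = 1 / (2*pi*R*C).
fc = 1 / (2*pi*2.2e-06) = 72343.16 Hz

tau = 0.0022 ms, fc = 72343.16 Hz


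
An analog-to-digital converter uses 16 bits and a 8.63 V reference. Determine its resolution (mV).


The resolution (LSB) of an ADC is Vref / 2^n.
LSB = 8.63 / 2^16
LSB = 8.63 / 65536
LSB = 0.00013168 V = 0.13168335 mV

0.13168335 mV


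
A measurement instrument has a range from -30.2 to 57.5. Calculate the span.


Span = upper range - lower range.
Span = 57.5 - (-30.2)
Span = 87.7

87.7


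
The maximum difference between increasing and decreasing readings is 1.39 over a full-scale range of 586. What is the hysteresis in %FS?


Hysteresis = (max difference / full scale) * 100%.
H = (1.39 / 586) * 100
H = 0.237 %FS

0.237 %FS


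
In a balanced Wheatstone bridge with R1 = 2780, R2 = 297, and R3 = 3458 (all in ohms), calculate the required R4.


At balance: R1*R4 = R2*R3, so R4 = R2*R3/R1.
R4 = 297 * 3458 / 2780
R4 = 1027026 / 2780
R4 = 369.43 ohm

369.43 ohm


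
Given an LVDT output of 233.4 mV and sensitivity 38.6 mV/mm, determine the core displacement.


Displacement = Vout / sensitivity.
d = 233.4 / 38.6
d = 6.047 mm

6.047 mm


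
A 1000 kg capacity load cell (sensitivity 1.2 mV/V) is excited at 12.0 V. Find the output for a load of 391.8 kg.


Vout = rated_output * Vex * (load / capacity).
Vout = 1.2 * 12.0 * (391.8 / 1000)
Vout = 1.2 * 12.0 * 0.3918
Vout = 5.642 mV

5.642 mV


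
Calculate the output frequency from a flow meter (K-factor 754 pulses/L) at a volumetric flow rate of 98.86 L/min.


Frequency = K * Q / 60 (converting L/min to L/s).
f = 754 * 98.86 / 60
f = 74540.44 / 60
f = 1242.34 Hz

1242.34 Hz


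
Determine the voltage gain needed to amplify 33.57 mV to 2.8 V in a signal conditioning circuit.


Gain = Vout / Vin (converting to same units).
G = 2.8 V / 33.57 mV
G = 2800.0 mV / 33.57 mV
G = 83.41

83.41


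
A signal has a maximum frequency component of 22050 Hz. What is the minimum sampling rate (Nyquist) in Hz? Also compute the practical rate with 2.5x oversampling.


By Nyquist theorem, fs_min = 2 * fmax.
fs_min = 2 * 22050 = 44100 Hz
Practical rate = 2.5 * fs_min = 2.5 * 44100 = 110250 Hz

fs_min = 44100 Hz, fs_practical = 110250 Hz


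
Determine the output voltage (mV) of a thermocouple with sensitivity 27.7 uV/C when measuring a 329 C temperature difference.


The thermocouple output V = sensitivity * dT.
V = 27.7 uV/C * 329 C
V = 9113.3 uV
V = 9.113 mV

9.113 mV


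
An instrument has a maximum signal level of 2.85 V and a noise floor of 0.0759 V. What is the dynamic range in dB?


Dynamic range = 20 * log10(Vmax / Vnoise).
DR = 20 * log10(2.85 / 0.0759)
DR = 20 * log10(37.55)
DR = 31.49 dB

31.49 dB


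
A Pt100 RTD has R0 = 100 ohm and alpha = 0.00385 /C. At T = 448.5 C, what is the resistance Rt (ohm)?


The RTD equation: Rt = R0 * (1 + alpha * T).
Rt = 100 * (1 + 0.00385 * 448.5)
Rt = 100 * (1 + 1.726725)
Rt = 100 * 2.726725
Rt = 272.673 ohm

272.673 ohm


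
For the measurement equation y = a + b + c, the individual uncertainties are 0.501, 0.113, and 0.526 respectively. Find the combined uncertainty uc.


For a sum of independent quantities, uc = sqrt(u1^2 + u2^2 + u3^2).
uc = sqrt(0.501^2 + 0.113^2 + 0.526^2)
uc = sqrt(0.251001 + 0.012769 + 0.276676)
uc = 0.7352

0.7352


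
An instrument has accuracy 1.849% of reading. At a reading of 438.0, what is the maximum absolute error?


Absolute error = (accuracy% / 100) * reading.
Error = (1.849 / 100) * 438.0
Error = 0.01849 * 438.0
Error = 8.0986

8.0986


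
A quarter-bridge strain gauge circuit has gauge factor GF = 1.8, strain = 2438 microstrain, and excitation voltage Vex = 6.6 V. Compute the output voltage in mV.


Quarter bridge output: Vout = (GF * epsilon * Vex) / 4.
Vout = (1.8 * 2438e-6 * 6.6) / 4
Vout = 0.02896344 / 4 V
Vout = 0.00724086 V = 7.2409 mV

7.2409 mV


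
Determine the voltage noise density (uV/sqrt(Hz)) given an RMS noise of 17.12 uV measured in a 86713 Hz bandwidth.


Noise spectral density = Vrms / sqrt(BW).
NSD = 17.12 / sqrt(86713)
NSD = 17.12 / 294.4707
NSD = 0.0581 uV/sqrt(Hz)

0.0581 uV/sqrt(Hz)


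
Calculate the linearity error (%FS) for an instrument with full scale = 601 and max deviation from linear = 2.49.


Linearity error = (max deviation / full scale) * 100%.
Linearity = (2.49 / 601) * 100
Linearity = 0.414 %FS

0.414 %FS


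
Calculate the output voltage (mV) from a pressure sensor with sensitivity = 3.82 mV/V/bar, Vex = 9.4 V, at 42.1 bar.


Output = sensitivity * Vex * P.
Vout = 3.82 * 9.4 * 42.1
Vout = 35.908 * 42.1
Vout = 1511.73 mV

1511.73 mV


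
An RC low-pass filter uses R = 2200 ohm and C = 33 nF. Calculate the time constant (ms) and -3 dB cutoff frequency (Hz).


Time constant: tau = R * C.
tau = 2200 * 3.30e-08 = 7.26e-05 s
tau = 0.0726 ms
Cutoff frequency: fc = 1 / (2*pi*R*C).
fc = 1 / (2*pi*7.26e-05) = 2192.22 Hz

tau = 0.0726 ms, fc = 2192.22 Hz


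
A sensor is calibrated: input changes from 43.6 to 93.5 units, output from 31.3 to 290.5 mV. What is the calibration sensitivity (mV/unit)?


Sensitivity = (y2 - y1) / (x2 - x1).
S = (290.5 - 31.3) / (93.5 - 43.6)
S = 259.2 / 49.9
S = 5.1944 mV/unit

5.1944 mV/unit


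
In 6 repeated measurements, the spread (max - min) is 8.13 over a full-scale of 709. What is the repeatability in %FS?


Repeatability = (spread / full scale) * 100%.
R = (8.13 / 709) * 100
R = 1.147 %FS

1.147 %FS


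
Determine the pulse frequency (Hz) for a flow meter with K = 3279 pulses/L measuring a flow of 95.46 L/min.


Frequency = K * Q / 60 (converting L/min to L/s).
f = 3279 * 95.46 / 60
f = 313013.34 / 60
f = 5216.89 Hz

5216.89 Hz


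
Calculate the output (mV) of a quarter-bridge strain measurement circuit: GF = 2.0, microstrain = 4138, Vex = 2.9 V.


Quarter bridge output: Vout = (GF * epsilon * Vex) / 4.
Vout = (2.0 * 4138e-6 * 2.9) / 4
Vout = 0.0240004 / 4 V
Vout = 0.0060001 V = 6.0001 mV

6.0001 mV


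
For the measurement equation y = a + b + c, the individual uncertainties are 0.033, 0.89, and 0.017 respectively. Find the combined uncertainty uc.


For a sum of independent quantities, uc = sqrt(u1^2 + u2^2 + u3^2).
uc = sqrt(0.033^2 + 0.89^2 + 0.017^2)
uc = sqrt(0.001089 + 0.7921 + 0.000289)
uc = 0.8908

0.8908


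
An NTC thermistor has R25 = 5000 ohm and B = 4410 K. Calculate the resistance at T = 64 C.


NTC thermistor equation: Rt = R25 * exp(B * (1/T - 1/T25)).
T in Kelvin: 337.15 K, T25 = 298.15 K
1/T - 1/T25 = 1/337.15 - 1/298.15 = -0.00038798
B * (1/T - 1/T25) = 4410 * -0.00038798 = -1.711
Rt = 5000 * exp(-1.711) = 903.4 ohm

903.4 ohm


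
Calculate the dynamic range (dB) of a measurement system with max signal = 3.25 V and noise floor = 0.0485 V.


Dynamic range = 20 * log10(Vmax / Vnoise).
DR = 20 * log10(3.25 / 0.0485)
DR = 20 * log10(67.01)
DR = 36.52 dB

36.52 dB


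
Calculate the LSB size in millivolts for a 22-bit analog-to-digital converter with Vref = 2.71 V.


The resolution (LSB) of an ADC is Vref / 2^n.
LSB = 2.71 / 2^22
LSB = 2.71 / 4194304
LSB = 6.5e-07 V = 0.00064611 mV

0.00064611 mV


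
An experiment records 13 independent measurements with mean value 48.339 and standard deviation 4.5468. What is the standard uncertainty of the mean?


The standard uncertainty for Type A evaluation is u = s / sqrt(n).
u = 4.5468 / sqrt(13)
u = 4.5468 / 3.6056
u = 1.2611

1.2611


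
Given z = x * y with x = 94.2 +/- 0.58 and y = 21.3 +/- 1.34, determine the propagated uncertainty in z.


For a product z = x*y, the relative uncertainty is:
uz/z = sqrt((ux/x)^2 + (uy/y)^2)
Relative uncertainties: ux/x = 0.58/94.2 = 0.006157
uy/y = 1.34/21.3 = 0.062911
z = 94.2 * 21.3 = 2006.5
uz = 2006.5 * sqrt(0.006157^2 + 0.062911^2) = 126.831

126.831


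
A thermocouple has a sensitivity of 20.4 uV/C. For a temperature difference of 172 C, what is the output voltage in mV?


The thermocouple output V = sensitivity * dT.
V = 20.4 uV/C * 172 C
V = 3508.8 uV
V = 3.509 mV

3.509 mV


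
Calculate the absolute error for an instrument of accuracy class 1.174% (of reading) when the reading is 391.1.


Absolute error = (accuracy% / 100) * reading.
Error = (1.174 / 100) * 391.1
Error = 0.01174 * 391.1
Error = 4.5915

4.5915


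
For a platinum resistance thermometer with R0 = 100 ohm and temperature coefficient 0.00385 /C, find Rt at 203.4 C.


The RTD equation: Rt = R0 * (1 + alpha * T).
Rt = 100 * (1 + 0.00385 * 203.4)
Rt = 100 * (1 + 0.78309)
Rt = 100 * 1.78309
Rt = 178.309 ohm

178.309 ohm


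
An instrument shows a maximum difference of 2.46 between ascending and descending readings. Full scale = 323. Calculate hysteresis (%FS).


Hysteresis = (max difference / full scale) * 100%.
H = (2.46 / 323) * 100
H = 0.762 %FS

0.762 %FS


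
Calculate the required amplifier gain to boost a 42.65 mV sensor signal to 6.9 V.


Gain = Vout / Vin (converting to same units).
G = 6.9 V / 42.65 mV
G = 6900.0 mV / 42.65 mV
G = 161.78

161.78


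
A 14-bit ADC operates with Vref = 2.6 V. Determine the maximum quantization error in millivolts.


The maximum quantization error is +/- LSB/2.
LSB = Vref / 2^n = 2.6 / 16384 = 0.00015869 V
Max error = LSB / 2 = 0.00015869 / 2 = 7.935e-05 V
Max error = 0.0793 mV

0.0793 mV


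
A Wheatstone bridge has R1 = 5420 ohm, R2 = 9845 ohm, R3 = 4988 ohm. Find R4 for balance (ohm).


At balance: R1*R4 = R2*R3, so R4 = R2*R3/R1.
R4 = 9845 * 4988 / 5420
R4 = 49106860 / 5420
R4 = 9060.31 ohm

9060.31 ohm


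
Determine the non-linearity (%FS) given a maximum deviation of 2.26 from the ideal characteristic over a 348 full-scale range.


Linearity error = (max deviation / full scale) * 100%.
Linearity = (2.26 / 348) * 100
Linearity = 0.649 %FS

0.649 %FS


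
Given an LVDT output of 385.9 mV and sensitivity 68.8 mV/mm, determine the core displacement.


Displacement = Vout / sensitivity.
d = 385.9 / 68.8
d = 5.609 mm

5.609 mm


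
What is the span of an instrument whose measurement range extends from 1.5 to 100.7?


Span = upper range - lower range.
Span = 100.7 - (1.5)
Span = 99.2

99.2


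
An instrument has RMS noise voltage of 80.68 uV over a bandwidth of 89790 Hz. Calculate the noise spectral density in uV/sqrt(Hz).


Noise spectral density = Vrms / sqrt(BW).
NSD = 80.68 / sqrt(89790)
NSD = 80.68 / 299.6498
NSD = 0.2692 uV/sqrt(Hz)

0.2692 uV/sqrt(Hz)


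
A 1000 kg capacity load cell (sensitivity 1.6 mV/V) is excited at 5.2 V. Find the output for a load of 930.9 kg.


Vout = rated_output * Vex * (load / capacity).
Vout = 1.6 * 5.2 * (930.9 / 1000)
Vout = 1.6 * 5.2 * 0.9309
Vout = 7.745 mV

7.745 mV


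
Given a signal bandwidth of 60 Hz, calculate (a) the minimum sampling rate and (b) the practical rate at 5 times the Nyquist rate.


By Nyquist theorem, fs_min = 2 * fmax.
fs_min = 2 * 60 = 120 Hz
Practical rate = 5 * fs_min = 5 * 120 = 600 Hz

fs_min = 120 Hz, fs_practical = 600 Hz


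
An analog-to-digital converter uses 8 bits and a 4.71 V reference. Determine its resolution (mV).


The resolution (LSB) of an ADC is Vref / 2^n.
LSB = 4.71 / 2^8
LSB = 4.71 / 256
LSB = 0.01839844 V = 18.3984375 mV

18.3984375 mV


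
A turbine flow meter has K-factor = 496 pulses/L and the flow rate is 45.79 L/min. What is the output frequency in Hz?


Frequency = K * Q / 60 (converting L/min to L/s).
f = 496 * 45.79 / 60
f = 22711.84 / 60
f = 378.53 Hz

378.53 Hz


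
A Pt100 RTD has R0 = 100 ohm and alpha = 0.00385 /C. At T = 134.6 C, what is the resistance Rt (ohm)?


The RTD equation: Rt = R0 * (1 + alpha * T).
Rt = 100 * (1 + 0.00385 * 134.6)
Rt = 100 * (1 + 0.51821)
Rt = 100 * 1.51821
Rt = 151.821 ohm

151.821 ohm


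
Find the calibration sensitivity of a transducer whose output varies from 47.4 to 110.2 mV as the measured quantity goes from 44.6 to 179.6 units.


Sensitivity = (y2 - y1) / (x2 - x1).
S = (110.2 - 47.4) / (179.6 - 44.6)
S = 62.8 / 135.0
S = 0.4652 mV/unit

0.4652 mV/unit


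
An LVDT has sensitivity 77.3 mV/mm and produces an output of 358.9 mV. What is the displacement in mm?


Displacement = Vout / sensitivity.
d = 358.9 / 77.3
d = 4.643 mm

4.643 mm


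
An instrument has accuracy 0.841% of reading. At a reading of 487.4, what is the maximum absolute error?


Absolute error = (accuracy% / 100) * reading.
Error = (0.841 / 100) * 487.4
Error = 0.00841 * 487.4
Error = 4.099

4.099


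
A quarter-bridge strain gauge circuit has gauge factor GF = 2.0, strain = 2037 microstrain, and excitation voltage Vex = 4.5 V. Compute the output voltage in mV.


Quarter bridge output: Vout = (GF * epsilon * Vex) / 4.
Vout = (2.0 * 2037e-6 * 4.5) / 4
Vout = 0.018333 / 4 V
Vout = 0.00458325 V = 4.5832 mV

4.5832 mV


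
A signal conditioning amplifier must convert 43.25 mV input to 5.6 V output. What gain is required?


Gain = Vout / Vin (converting to same units).
G = 5.6 V / 43.25 mV
G = 5600.0 mV / 43.25 mV
G = 129.48

129.48


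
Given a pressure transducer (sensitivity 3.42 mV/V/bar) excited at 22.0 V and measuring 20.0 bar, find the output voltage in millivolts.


Output = sensitivity * Vex * P.
Vout = 3.42 * 22.0 * 20.0
Vout = 75.24 * 20.0
Vout = 1504.8 mV

1504.8 mV


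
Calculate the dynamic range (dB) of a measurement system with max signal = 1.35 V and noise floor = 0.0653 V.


Dynamic range = 20 * log10(Vmax / Vnoise).
DR = 20 * log10(1.35 / 0.0653)
DR = 20 * log10(20.67)
DR = 26.31 dB

26.31 dB


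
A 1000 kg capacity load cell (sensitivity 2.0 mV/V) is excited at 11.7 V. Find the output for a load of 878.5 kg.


Vout = rated_output * Vex * (load / capacity).
Vout = 2.0 * 11.7 * (878.5 / 1000)
Vout = 2.0 * 11.7 * 0.8785
Vout = 20.557 mV

20.557 mV


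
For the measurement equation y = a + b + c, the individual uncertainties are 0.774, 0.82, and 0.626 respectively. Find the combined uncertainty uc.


For a sum of independent quantities, uc = sqrt(u1^2 + u2^2 + u3^2).
uc = sqrt(0.774^2 + 0.82^2 + 0.626^2)
uc = sqrt(0.599076 + 0.6724 + 0.391876)
uc = 1.2897

1.2897


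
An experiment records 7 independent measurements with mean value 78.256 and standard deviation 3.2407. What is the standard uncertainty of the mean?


The standard uncertainty for Type A evaluation is u = s / sqrt(n).
u = 3.2407 / sqrt(7)
u = 3.2407 / 2.6458
u = 1.2249

1.2249


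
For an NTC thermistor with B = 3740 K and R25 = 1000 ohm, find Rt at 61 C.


NTC thermistor equation: Rt = R25 * exp(B * (1/T - 1/T25)).
T in Kelvin: 334.15 K, T25 = 298.15 K
1/T - 1/T25 = 1/334.15 - 1/298.15 = -0.00036135
B * (1/T - 1/T25) = 3740 * -0.00036135 = -1.3514
Rt = 1000 * exp(-1.3514) = 258.9 ohm

258.9 ohm


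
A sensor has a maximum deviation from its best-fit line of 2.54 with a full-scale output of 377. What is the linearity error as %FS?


Linearity error = (max deviation / full scale) * 100%.
Linearity = (2.54 / 377) * 100
Linearity = 0.674 %FS

0.674 %FS


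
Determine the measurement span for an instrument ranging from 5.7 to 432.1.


Span = upper range - lower range.
Span = 432.1 - (5.7)
Span = 426.4

426.4


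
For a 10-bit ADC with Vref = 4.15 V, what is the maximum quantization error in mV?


The maximum quantization error is +/- LSB/2.
LSB = Vref / 2^n = 4.15 / 1024 = 0.00405273 V
Max error = LSB / 2 = 0.00405273 / 2 = 0.00202637 V
Max error = 2.0264 mV

2.0264 mV


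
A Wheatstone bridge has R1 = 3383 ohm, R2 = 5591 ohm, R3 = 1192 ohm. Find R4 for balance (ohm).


At balance: R1*R4 = R2*R3, so R4 = R2*R3/R1.
R4 = 5591 * 1192 / 3383
R4 = 6664472 / 3383
R4 = 1969.99 ohm

1969.99 ohm


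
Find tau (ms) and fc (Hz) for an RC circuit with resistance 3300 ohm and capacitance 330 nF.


Time constant: tau = R * C.
tau = 3300 * 3.30e-07 = 0.001089 s
tau = 1.089 ms
Cutoff frequency: fc = 1 / (2*pi*R*C).
fc = 1 / (2*pi*0.001089) = 146.15 Hz

tau = 1.089 ms, fc = 146.15 Hz


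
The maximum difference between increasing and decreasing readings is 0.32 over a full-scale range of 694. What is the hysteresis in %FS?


Hysteresis = (max difference / full scale) * 100%.
H = (0.32 / 694) * 100
H = 0.046 %FS

0.046 %FS


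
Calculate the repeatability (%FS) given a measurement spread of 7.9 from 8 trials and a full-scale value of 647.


Repeatability = (spread / full scale) * 100%.
R = (7.9 / 647) * 100
R = 1.221 %FS

1.221 %FS


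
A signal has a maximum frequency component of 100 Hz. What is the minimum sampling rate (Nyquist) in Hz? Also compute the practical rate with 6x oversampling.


By Nyquist theorem, fs_min = 2 * fmax.
fs_min = 2 * 100 = 200 Hz
Practical rate = 6 * fs_min = 6 * 200 = 1200 Hz

fs_min = 200 Hz, fs_practical = 1200 Hz


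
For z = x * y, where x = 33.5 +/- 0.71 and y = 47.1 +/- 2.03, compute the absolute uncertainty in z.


For a product z = x*y, the relative uncertainty is:
uz/z = sqrt((ux/x)^2 + (uy/y)^2)
Relative uncertainties: ux/x = 0.71/33.5 = 0.021194
uy/y = 2.03/47.1 = 0.0431
z = 33.5 * 47.1 = 1577.9
uz = 1577.9 * sqrt(0.021194^2 + 0.0431^2) = 75.782

75.782


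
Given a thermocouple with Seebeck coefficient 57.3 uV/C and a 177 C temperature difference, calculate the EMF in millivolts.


The thermocouple output V = sensitivity * dT.
V = 57.3 uV/C * 177 C
V = 10142.1 uV
V = 10.142 mV

10.142 mV


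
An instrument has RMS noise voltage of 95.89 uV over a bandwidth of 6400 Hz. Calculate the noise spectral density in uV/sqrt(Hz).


Noise spectral density = Vrms / sqrt(BW).
NSD = 95.89 / sqrt(6400)
NSD = 95.89 / 80.0
NSD = 1.1986 uV/sqrt(Hz)

1.1986 uV/sqrt(Hz)


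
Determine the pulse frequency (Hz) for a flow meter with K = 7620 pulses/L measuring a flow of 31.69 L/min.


Frequency = K * Q / 60 (converting L/min to L/s).
f = 7620 * 31.69 / 60
f = 241477.8 / 60
f = 4024.63 Hz

4024.63 Hz


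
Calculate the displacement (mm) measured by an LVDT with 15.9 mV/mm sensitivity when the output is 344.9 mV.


Displacement = Vout / sensitivity.
d = 344.9 / 15.9
d = 21.692 mm

21.692 mm


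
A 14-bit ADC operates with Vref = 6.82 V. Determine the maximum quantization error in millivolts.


The maximum quantization error is +/- LSB/2.
LSB = Vref / 2^n = 6.82 / 16384 = 0.00041626 V
Max error = LSB / 2 = 0.00041626 / 2 = 0.00020813 V
Max error = 0.2081 mV

0.2081 mV


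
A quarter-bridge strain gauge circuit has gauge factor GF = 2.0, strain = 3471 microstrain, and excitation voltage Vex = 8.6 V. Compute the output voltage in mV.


Quarter bridge output: Vout = (GF * epsilon * Vex) / 4.
Vout = (2.0 * 3471e-6 * 8.6) / 4
Vout = 0.0597012 / 4 V
Vout = 0.0149253 V = 14.9253 mV

14.9253 mV


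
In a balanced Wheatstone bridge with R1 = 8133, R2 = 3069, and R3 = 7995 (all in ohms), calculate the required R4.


At balance: R1*R4 = R2*R3, so R4 = R2*R3/R1.
R4 = 3069 * 7995 / 8133
R4 = 24536655 / 8133
R4 = 3016.93 ohm

3016.93 ohm


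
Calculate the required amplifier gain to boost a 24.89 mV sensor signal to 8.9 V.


Gain = Vout / Vin (converting to same units).
G = 8.9 V / 24.89 mV
G = 8900.0 mV / 24.89 mV
G = 357.57

357.57


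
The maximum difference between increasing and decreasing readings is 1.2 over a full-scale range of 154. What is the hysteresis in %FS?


Hysteresis = (max difference / full scale) * 100%.
H = (1.2 / 154) * 100
H = 0.779 %FS

0.779 %FS


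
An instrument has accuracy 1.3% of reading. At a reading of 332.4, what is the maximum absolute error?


Absolute error = (accuracy% / 100) * reading.
Error = (1.3 / 100) * 332.4
Error = 0.013 * 332.4
Error = 4.3212

4.3212


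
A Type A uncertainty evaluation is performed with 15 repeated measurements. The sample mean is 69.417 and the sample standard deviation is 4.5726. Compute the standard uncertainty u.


The standard uncertainty for Type A evaluation is u = s / sqrt(n).
u = 4.5726 / sqrt(15)
u = 4.5726 / 3.873
u = 1.1806

1.1806


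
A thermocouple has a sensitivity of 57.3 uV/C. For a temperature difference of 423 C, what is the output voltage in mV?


The thermocouple output V = sensitivity * dT.
V = 57.3 uV/C * 423 C
V = 24237.9 uV
V = 24.238 mV

24.238 mV


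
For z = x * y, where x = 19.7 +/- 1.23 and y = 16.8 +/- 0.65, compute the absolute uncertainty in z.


For a product z = x*y, the relative uncertainty is:
uz/z = sqrt((ux/x)^2 + (uy/y)^2)
Relative uncertainties: ux/x = 1.23/19.7 = 0.062437
uy/y = 0.65/16.8 = 0.03869
z = 19.7 * 16.8 = 331.0
uz = 331.0 * sqrt(0.062437^2 + 0.03869^2) = 24.31

24.31


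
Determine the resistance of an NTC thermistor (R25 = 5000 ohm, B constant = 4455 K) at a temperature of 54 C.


NTC thermistor equation: Rt = R25 * exp(B * (1/T - 1/T25)).
T in Kelvin: 327.15 K, T25 = 298.15 K
1/T - 1/T25 = 1/327.15 - 1/298.15 = -0.00029731
B * (1/T - 1/T25) = 4455 * -0.00029731 = -1.3245
Rt = 5000 * exp(-1.3245) = 1329.6 ohm

1329.6 ohm


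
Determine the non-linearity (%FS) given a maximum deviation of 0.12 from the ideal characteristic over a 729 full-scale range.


Linearity error = (max deviation / full scale) * 100%.
Linearity = (0.12 / 729) * 100
Linearity = 0.016 %FS

0.016 %FS


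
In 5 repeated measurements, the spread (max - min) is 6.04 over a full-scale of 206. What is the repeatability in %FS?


Repeatability = (spread / full scale) * 100%.
R = (6.04 / 206) * 100
R = 2.932 %FS

2.932 %FS


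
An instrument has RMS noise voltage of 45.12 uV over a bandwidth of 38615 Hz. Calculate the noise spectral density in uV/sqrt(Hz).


Noise spectral density = Vrms / sqrt(BW).
NSD = 45.12 / sqrt(38615)
NSD = 45.12 / 196.507
NSD = 0.2296 uV/sqrt(Hz)

0.2296 uV/sqrt(Hz)


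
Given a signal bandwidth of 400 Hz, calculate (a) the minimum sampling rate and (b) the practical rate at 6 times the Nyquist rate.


By Nyquist theorem, fs_min = 2 * fmax.
fs_min = 2 * 400 = 800 Hz
Practical rate = 6 * fs_min = 6 * 800 = 4800 Hz

fs_min = 800 Hz, fs_practical = 4800 Hz


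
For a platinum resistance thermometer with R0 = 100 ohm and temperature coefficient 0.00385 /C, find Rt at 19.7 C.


The RTD equation: Rt = R0 * (1 + alpha * T).
Rt = 100 * (1 + 0.00385 * 19.7)
Rt = 100 * (1 + 0.075845)
Rt = 100 * 1.075845
Rt = 107.584 ohm

107.584 ohm


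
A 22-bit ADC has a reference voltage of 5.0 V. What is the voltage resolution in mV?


The resolution (LSB) of an ADC is Vref / 2^n.
LSB = 5.0 / 2^22
LSB = 5.0 / 4194304
LSB = 1.19e-06 V = 0.00119209 mV

0.00119209 mV


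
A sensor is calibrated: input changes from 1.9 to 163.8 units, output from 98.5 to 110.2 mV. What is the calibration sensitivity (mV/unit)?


Sensitivity = (y2 - y1) / (x2 - x1).
S = (110.2 - 98.5) / (163.8 - 1.9)
S = 11.7 / 161.9
S = 0.0723 mV/unit

0.0723 mV/unit


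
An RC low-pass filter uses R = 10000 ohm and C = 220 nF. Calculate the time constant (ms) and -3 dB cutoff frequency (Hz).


Time constant: tau = R * C.
tau = 10000 * 2.20e-07 = 0.0022 s
tau = 2.2 ms
Cutoff frequency: fc = 1 / (2*pi*R*C).
fc = 1 / (2*pi*0.0022) = 72.34 Hz

tau = 2.2 ms, fc = 72.34 Hz


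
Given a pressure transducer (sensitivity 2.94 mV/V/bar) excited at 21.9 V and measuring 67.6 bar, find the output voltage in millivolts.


Output = sensitivity * Vex * P.
Vout = 2.94 * 21.9 * 67.6
Vout = 64.386 * 67.6
Vout = 4352.49 mV

4352.49 mV


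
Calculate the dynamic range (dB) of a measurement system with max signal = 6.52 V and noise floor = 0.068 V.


Dynamic range = 20 * log10(Vmax / Vnoise).
DR = 20 * log10(6.52 / 0.068)
DR = 20 * log10(95.88)
DR = 39.63 dB

39.63 dB


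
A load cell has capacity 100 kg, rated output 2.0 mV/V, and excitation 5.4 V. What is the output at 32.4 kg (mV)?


Vout = rated_output * Vex * (load / capacity).
Vout = 2.0 * 5.4 * (32.4 / 100)
Vout = 2.0 * 5.4 * 0.324
Vout = 3.499 mV

3.499 mV


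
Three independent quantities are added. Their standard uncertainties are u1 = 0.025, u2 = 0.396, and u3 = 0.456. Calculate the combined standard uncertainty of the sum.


For a sum of independent quantities, uc = sqrt(u1^2 + u2^2 + u3^2).
uc = sqrt(0.025^2 + 0.396^2 + 0.456^2)
uc = sqrt(0.000625 + 0.156816 + 0.207936)
uc = 0.6045

0.6045


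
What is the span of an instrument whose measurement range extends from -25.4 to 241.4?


Span = upper range - lower range.
Span = 241.4 - (-25.4)
Span = 266.8

266.8


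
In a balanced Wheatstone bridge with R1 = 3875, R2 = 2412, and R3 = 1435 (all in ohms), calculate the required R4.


At balance: R1*R4 = R2*R3, so R4 = R2*R3/R1.
R4 = 2412 * 1435 / 3875
R4 = 3461220 / 3875
R4 = 893.22 ohm

893.22 ohm


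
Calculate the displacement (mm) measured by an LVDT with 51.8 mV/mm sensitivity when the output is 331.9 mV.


Displacement = Vout / sensitivity.
d = 331.9 / 51.8
d = 6.407 mm

6.407 mm


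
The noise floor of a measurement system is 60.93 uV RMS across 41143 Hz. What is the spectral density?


Noise spectral density = Vrms / sqrt(BW).
NSD = 60.93 / sqrt(41143)
NSD = 60.93 / 202.8374
NSD = 0.3004 uV/sqrt(Hz)

0.3004 uV/sqrt(Hz)


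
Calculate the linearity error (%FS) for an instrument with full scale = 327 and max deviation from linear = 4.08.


Linearity error = (max deviation / full scale) * 100%.
Linearity = (4.08 / 327) * 100
Linearity = 1.248 %FS

1.248 %FS


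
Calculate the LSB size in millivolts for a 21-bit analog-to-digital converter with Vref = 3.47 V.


The resolution (LSB) of an ADC is Vref / 2^n.
LSB = 3.47 / 2^21
LSB = 3.47 / 2097152
LSB = 1.65e-06 V = 0.00165462 mV

0.00165462 mV


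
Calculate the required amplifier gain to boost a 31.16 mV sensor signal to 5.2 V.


Gain = Vout / Vin (converting to same units).
G = 5.2 V / 31.16 mV
G = 5200.0 mV / 31.16 mV
G = 166.88

166.88


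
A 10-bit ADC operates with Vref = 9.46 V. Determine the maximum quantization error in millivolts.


The maximum quantization error is +/- LSB/2.
LSB = Vref / 2^n = 9.46 / 1024 = 0.00923828 V
Max error = LSB / 2 = 0.00923828 / 2 = 0.00461914 V
Max error = 4.6191 mV

4.6191 mV


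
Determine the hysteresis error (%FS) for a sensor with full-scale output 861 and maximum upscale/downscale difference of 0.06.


Hysteresis = (max difference / full scale) * 100%.
H = (0.06 / 861) * 100
H = 0.007 %FS

0.007 %FS


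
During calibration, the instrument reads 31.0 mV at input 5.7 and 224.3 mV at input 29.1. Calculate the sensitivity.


Sensitivity = (y2 - y1) / (x2 - x1).
S = (224.3 - 31.0) / (29.1 - 5.7)
S = 193.3 / 23.4
S = 8.2607 mV/unit

8.2607 mV/unit


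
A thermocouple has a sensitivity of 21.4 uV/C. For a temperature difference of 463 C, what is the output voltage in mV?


The thermocouple output V = sensitivity * dT.
V = 21.4 uV/C * 463 C
V = 9908.2 uV
V = 9.908 mV

9.908 mV


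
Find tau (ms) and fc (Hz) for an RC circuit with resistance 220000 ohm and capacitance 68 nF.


Time constant: tau = R * C.
tau = 220000 * 6.80e-08 = 0.01496 s
tau = 14.96 ms
Cutoff frequency: fc = 1 / (2*pi*R*C).
fc = 1 / (2*pi*0.01496) = 10.64 Hz

tau = 14.96 ms, fc = 10.64 Hz


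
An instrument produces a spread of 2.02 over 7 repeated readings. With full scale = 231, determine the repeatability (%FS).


Repeatability = (spread / full scale) * 100%.
R = (2.02 / 231) * 100
R = 0.874 %FS

0.874 %FS


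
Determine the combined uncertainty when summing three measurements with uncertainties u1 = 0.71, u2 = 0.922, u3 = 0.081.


For a sum of independent quantities, uc = sqrt(u1^2 + u2^2 + u3^2).
uc = sqrt(0.71^2 + 0.922^2 + 0.081^2)
uc = sqrt(0.5041 + 0.850084 + 0.006561)
uc = 1.1665

1.1665


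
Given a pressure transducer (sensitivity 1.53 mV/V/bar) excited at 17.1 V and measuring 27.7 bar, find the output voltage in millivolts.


Output = sensitivity * Vex * P.
Vout = 1.53 * 17.1 * 27.7
Vout = 26.163 * 27.7
Vout = 724.72 mV

724.72 mV


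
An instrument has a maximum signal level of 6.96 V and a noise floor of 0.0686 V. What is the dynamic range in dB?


Dynamic range = 20 * log10(Vmax / Vnoise).
DR = 20 * log10(6.96 / 0.0686)
DR = 20 * log10(101.46)
DR = 40.13 dB

40.13 dB


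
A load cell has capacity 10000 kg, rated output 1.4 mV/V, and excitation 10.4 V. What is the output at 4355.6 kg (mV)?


Vout = rated_output * Vex * (load / capacity).
Vout = 1.4 * 10.4 * (4355.6 / 10000)
Vout = 1.4 * 10.4 * 0.43556
Vout = 6.342 mV

6.342 mV


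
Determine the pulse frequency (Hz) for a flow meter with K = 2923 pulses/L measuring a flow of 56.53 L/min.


Frequency = K * Q / 60 (converting L/min to L/s).
f = 2923 * 56.53 / 60
f = 165237.19 / 60
f = 2753.95 Hz

2753.95 Hz


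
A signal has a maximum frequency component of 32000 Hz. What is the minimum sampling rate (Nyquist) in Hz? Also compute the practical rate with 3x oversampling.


By Nyquist theorem, fs_min = 2 * fmax.
fs_min = 2 * 32000 = 64000 Hz
Practical rate = 3 * fs_min = 3 * 64000 = 192000 Hz

fs_min = 64000 Hz, fs_practical = 192000 Hz


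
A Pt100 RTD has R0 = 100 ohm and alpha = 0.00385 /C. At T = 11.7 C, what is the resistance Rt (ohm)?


The RTD equation: Rt = R0 * (1 + alpha * T).
Rt = 100 * (1 + 0.00385 * 11.7)
Rt = 100 * (1 + 0.045045)
Rt = 100 * 1.045045
Rt = 104.505 ohm

104.505 ohm


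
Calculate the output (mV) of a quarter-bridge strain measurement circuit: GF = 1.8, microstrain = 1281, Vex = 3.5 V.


Quarter bridge output: Vout = (GF * epsilon * Vex) / 4.
Vout = (1.8 * 1281e-6 * 3.5) / 4
Vout = 0.0080703 / 4 V
Vout = 0.00201758 V = 2.0176 mV

2.0176 mV


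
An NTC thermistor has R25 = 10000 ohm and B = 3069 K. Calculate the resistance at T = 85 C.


NTC thermistor equation: Rt = R25 * exp(B * (1/T - 1/T25)).
T in Kelvin: 358.15 K, T25 = 298.15 K
1/T - 1/T25 = 1/358.15 - 1/298.15 = -0.00056189
B * (1/T - 1/T25) = 3069 * -0.00056189 = -1.7244
Rt = 10000 * exp(-1.7244) = 1782.7 ohm

1782.7 ohm


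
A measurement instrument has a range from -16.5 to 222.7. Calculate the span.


Span = upper range - lower range.
Span = 222.7 - (-16.5)
Span = 239.2

239.2


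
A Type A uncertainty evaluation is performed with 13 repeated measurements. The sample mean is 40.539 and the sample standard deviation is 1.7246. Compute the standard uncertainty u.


The standard uncertainty for Type A evaluation is u = s / sqrt(n).
u = 1.7246 / sqrt(13)
u = 1.7246 / 3.6056
u = 0.4783

0.4783


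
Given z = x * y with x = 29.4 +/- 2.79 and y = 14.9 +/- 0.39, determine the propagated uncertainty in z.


For a product z = x*y, the relative uncertainty is:
uz/z = sqrt((ux/x)^2 + (uy/y)^2)
Relative uncertainties: ux/x = 2.79/29.4 = 0.094898
uy/y = 0.39/14.9 = 0.026174
z = 29.4 * 14.9 = 438.1
uz = 438.1 * sqrt(0.094898^2 + 0.026174^2) = 43.123

43.123


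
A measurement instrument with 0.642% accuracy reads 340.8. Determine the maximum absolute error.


Absolute error = (accuracy% / 100) * reading.
Error = (0.642 / 100) * 340.8
Error = 0.00642 * 340.8
Error = 2.1879

2.1879


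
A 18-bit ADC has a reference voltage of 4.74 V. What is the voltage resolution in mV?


The resolution (LSB) of an ADC is Vref / 2^n.
LSB = 4.74 / 2^18
LSB = 4.74 / 262144
LSB = 1.808e-05 V = 0.01808167 mV

0.01808167 mV
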